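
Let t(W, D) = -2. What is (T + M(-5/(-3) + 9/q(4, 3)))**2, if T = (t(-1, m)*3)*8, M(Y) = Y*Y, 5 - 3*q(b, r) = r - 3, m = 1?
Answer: 190096/50625 ≈ 3.7550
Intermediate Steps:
q(b, r) = 8/3 - r/3 (q(b, r) = 5/3 - (r - 3)/3 = 5/3 - (-3 + r)/3 = 5/3 + (1 - r/3) = 8/3 - r/3)
M(Y) = Y**2
T = -48 (T = -2*3*8 = -6*8 = -48)
(T + M(-5/(-3) + 9/q(4, 3)))**2 = (-48 + (-5/(-3) + 9/(8/3 - 1/3*3))**2)**2 = (-48 + (-5*(-1/3) + 9/(8/3 - 1))**2)**2 = (-48 + (5/3 + 9/(5/3))**2)**2 = (-48 + (5/3 + 9*(3/5))**2)**2 = (-48 + (5/3 + 27/5)**2)**2 = (-48 + (106/15)**2)**2 = (-48 + 11236/225)**2 = (436/225)**2 = 190096/50625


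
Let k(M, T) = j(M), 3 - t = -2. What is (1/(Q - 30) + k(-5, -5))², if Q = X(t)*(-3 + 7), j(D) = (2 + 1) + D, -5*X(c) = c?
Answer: 4761/1156 ≈ 4.1185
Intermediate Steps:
t = 5 (t = 3 - 1*(-2) = 3 + 2 = 5)
X(c) = -c/5
j(D) = 3 + D
Q = -4 (Q = (-⅕*5)*(-3 + 7) = -1*4 = -4)
k(M, T) = 3 + M
(1/(Q - 30) + k(-5, -5))² = (1/(-4 - 30) + (3 - 5))² = (1/(-34) - 2)² = (-1/34 - 2)² = (-69/34)² = 4761/1156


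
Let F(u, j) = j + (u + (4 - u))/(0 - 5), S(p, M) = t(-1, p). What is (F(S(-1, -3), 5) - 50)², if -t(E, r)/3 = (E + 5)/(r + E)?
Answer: 52441/25 ≈ 2097.6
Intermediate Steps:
t(E, r) = -3*(5 + E)/(E + r) (t(E, r) = -3*(E + 5)/(r + E) = -3*(5 + E)/(E + r))
S(p, M) = -12/(-1 + p) (S(p, M) = 3*(-5 - 1*(-1))/(-1 + p) = 3*(-5 + 1)/(-1 + p) = 3*(-4)/(-1 + p) = -12/(-1 + p))
F(u, j) = -⅘ + j (F(u, j) = j + 4/(-5) = j + 4*(-⅕) = j - ⅘ = -⅘ + j)
(F(S(-1, -3), 5) - 50)² = ((-⅘ + 5) - 50)² = (21/5 - 50)² = (-229/5)² = 52441/25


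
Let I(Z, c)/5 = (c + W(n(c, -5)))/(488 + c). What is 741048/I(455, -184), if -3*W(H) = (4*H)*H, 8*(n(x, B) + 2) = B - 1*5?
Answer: -2703343104/11885 ≈ -2.2746e+5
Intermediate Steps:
n(x, B) = -21/8 + B/8 (n(x, B) = -2 + (B - 1*5)/8 = -2 + (B - 5)/8 = -2 + (-5 + B)/8 = -2 + (-5/8 + B/8) = -21/8 + B/8)
W(H) = -4*H²/3 (W(H) = -4*H*H/3 = -4*H²/3)
I(Z, c) = 5*(-169/12 + c)/(488 + c) (I(Z, c) = 5*((c - 4*(-21/8 + (⅛)*(-5))²/3)/(488 + c)) = 5*((c - 4*(-21/8 - 5/8)²/3)/(488 + c)) = 5*((c - 4*(-13/4)²/3)/(488 + c)) = 5*((c - 4/3*169/16)/(488 + c)) = 5*((c - 169/12)/(488 + c)) = 5*((-169/12 + c)/(488 + c)) = 5*(-169/12 + c)/(488 + c))
741048/I(455, -184) = 741048/((5*(-169 + 12*(-184))/(12*(488 - 184)))) = 741048/(((5/12)*(-169 - 2208)/304)) = 741048/(((5/12)*(1/304)*(-2377))) = 741048/(-11885/3648) = 741048*(-3648/11885) = -2703343104/11885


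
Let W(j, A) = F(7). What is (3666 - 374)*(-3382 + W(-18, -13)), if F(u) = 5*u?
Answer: -11018324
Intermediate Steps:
W(j, A) = 35 (W(j, A) = 5*7 = 35)
(3666 - 374)*(-3382 + W(-18, -13)) = (3666 - 374)*(-3382 + 35) = 3292*(-3347) = -11018324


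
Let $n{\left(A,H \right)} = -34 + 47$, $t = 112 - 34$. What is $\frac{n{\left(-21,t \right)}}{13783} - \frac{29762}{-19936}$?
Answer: $\frac{29319201}{19626992} \approx 1.4938$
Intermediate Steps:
$t = 78$ ($t = 112 - 34 = 78$)
$n{\left(A,H \right)} = 13$
$\frac{n{\left(-21,t \right)}}{13783} - \frac{29762}{-19936} = \frac{13}{13783} - \frac{29762}{-19936} = 13 \cdot \frac{1}{13783} - - \frac{14881}{9968} = \frac{13}{13783} + \frac{14881}{9968} = \frac{29319201}{19626992}$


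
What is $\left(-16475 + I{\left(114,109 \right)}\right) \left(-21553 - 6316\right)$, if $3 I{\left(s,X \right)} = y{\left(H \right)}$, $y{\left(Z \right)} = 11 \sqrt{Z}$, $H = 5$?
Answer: $459141775 - \frac{306559 \sqrt{5}}{3} \approx 4.5891 \cdot 10^{8}$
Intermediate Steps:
$I{\left(s,X \right)} = \frac{11 \sqrt{5}}{3}$
$\left(-16475 + I{\left(114,109 \right)}\right) \left(-21553 - 6316\right) = \left(-16475 + \frac{11 \sqrt{5}}{3}\right) \left(-21553 - 6316\right) = \left(-16475 + \frac{11 \sqrt{5}}{3}\right) \left(-27869\right) = 459141775 - \frac{306559 \sqrt{5}}{3}$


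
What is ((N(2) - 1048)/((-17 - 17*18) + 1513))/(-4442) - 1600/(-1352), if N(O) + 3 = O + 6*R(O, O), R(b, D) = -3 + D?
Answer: 211474859/178666124 ≈ 1.1836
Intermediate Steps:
N(O) = -21 + 7*O (N(O) = -3 + (O + 6*(-3 + O)) = -3 + (O + (-18 + 6*O)) = -3 + (-18 + 7*O) = -21 + 7*O)
((N(2) - 1048)/((-17 - 17*18) + 1513))/(-4442) - 1600/(-1352) = (((-21 + 7*2) - 1048)/((-17 - 17*18) + 1513))/(-4442) - 1600/(-1352) = (((-21 + 14) - 1048)/((-17 - 306) + 1513))*(-1/4442) - 1600*(-1/1352) = ((-7 - 1048)/(-323 + 1513))*(-1/4442) + 200/169 = -1055/1190*(-1/4442) + 200/169 = -1055*1/1190*(-1/4442) + 200/169 = -211/238*(-1/4442) + 200/169 = 211/1057196 + 200/169 = 211474859/178666124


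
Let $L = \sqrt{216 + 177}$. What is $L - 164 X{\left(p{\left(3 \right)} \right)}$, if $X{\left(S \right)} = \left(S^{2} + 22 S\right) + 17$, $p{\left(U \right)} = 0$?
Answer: $-2788 + \sqrt{393} \approx -2768.2$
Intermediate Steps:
$L = \sqrt{393} \approx 19.824$
$X{\left(S \right)} = 17 + S^{2} + 22 S$
$L - 164 X{\left(p{\left(3 \right)} \right)} = \sqrt{393} - 164 \left(17 + 0^{2} + 22 \cdot 0\right) = \sqrt{393} - 164 \left(17 + 0 + 0\right) = \sqrt{393} - 2788 = -2788 + \sqrt{393}$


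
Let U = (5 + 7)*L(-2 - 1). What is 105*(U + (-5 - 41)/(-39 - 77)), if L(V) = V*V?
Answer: 660135/58 ≈ 11382.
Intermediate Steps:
L(V) = V**2
U = 108 (U = (5 + 7)*(-2 - 1)**2 = 12*(-3)**2 = 12*9 = 108)
105*(U + (-5 - 41)/(-39 - 77)) = 105*(108 + (-5 - 41)/(-39 - 77)) = 105*(108 - 46/(-116)) = 105*(108 - 46*(-1/116)) = 105*(108 + 23/58) = 105*(6287/58) = 660135/58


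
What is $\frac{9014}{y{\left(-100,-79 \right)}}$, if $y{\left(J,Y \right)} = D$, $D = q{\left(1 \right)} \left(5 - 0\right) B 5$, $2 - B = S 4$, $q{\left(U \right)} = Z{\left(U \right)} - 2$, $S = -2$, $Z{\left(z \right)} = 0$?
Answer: $- \frac{4507}{250} \approx -18.028$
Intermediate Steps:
$q{\left(U \right)} = -2$ ($q{\left(U \right)} = 0 - 2 = -2$)
$B = 10$ ($B = 2 - \left(-2\right) 4 = 2 - -8 = 2 + 8 = 10$)
$D = -500$ ($D = - 2 \left(5 - 0\right) 10 \cdot 5 = - 2 \left(5 + 0\right) 50 = \left(-2\right) 5 \cdot 50 = \left(-10\right) 50 = -500$)
$y{\left(J,Y \right)} = -500$
$\frac{9014}{y{\left(-100,-79 \right)}} = \frac{9014}{-500} = 9014 \left(- \frac{1}{500}\right) = - \frac{4507}{250}$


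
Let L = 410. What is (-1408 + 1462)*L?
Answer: 22140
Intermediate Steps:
(-1408 + 1462)*L = (-1408 + 1462)*410 = 54*410 = 22140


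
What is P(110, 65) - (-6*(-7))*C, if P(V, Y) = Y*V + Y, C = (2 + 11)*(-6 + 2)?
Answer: 9399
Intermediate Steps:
C = -52 (C = 13*(-4) = -52)
P(V, Y) = Y + V*Y (P(V, Y) = V*Y + Y = Y + V*Y)
P(110, 65) - (-6*(-7))*C = 65*(1 + 110) - (-6*(-7))*(-52) = 65*111 - 42*(-52) = 7215 - 1*(-2184) = 7215 + 2184 = 9399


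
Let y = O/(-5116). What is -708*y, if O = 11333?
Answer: 2005941/1279 ≈ 1568.4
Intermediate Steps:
y = -11333/5116 (y = 11333/(-5116) = 11333*(-1/5116) = -11333/5116 ≈ -2.2152)
-708*y = -708*(-11333/5116) = 2005941/1279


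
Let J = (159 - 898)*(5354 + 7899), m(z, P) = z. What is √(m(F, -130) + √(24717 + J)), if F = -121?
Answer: √(-121 + 5*I*√390770) ≈ 38.774 + 40.305*I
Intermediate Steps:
J = -9793967 (J = -739*13253 = -9793967)
√(m(F, -130) + √(24717 + J)) = √(-121 + √(24717 - 9793967)) = √(-121 + √(-9769250)) = √(-121 + 5*I*√390770)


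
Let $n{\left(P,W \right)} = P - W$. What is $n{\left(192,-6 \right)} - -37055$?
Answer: $37253$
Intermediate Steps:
$n{\left(192,-6 \right)} - -37055 = \left(192 - -6\right) - -37055 = \left(192 + 6\right) + 37055 = 198 + 37055 = 37253$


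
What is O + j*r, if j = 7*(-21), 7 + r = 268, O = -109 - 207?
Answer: -38683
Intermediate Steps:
O = -316
r = 261 (r = -7 + 268 = 261)
j = -147
O + j*r = -316 - 147*261 = -316 - 38367 = -38683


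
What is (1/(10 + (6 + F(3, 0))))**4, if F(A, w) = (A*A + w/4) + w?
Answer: 1/390625 ≈ 2.5600e-6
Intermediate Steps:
F(A, w) = A**2 + 5*w/4 (F(A, w) = (A**2 + w/4) + w = A**2 + 5*w/4)
(1/(10 + (6 + F(3, 0))))**4 = (1/(10 + (6 + (3**2 + (5/4)*0))))**4 = (1/(10 + (6 + (9 + 0))))**4 = (1/(10 + (6 + 9)))**4 = (1/(10 + 15))**4 = (1/25)**4 = 1/390625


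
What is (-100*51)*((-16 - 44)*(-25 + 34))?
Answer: 2754000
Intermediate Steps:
(-100*51)*((-16 - 44)*(-25 + 34)) = -(-306000)*9 = -5100*(-540) = 2754000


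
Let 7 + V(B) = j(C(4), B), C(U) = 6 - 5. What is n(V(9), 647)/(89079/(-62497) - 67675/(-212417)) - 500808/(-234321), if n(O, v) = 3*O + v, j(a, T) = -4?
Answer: -317103071423083377/573790013158538 ≈ -552.65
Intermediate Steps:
C(U) = 1
V(B) = -11 (V(B) = -7 - 4 = -11)
n(O, v) = v + 3*O
n(V(9), 647)/(89079/(-62497) - 67675/(-212417)) - 500808/(-234321) = (647 + 3*(-11))/(89079/(-62497) - 67675/(-212417)) - 500808/(-234321) = (647 - 33)/(89079*(-1/62497) - 67675*(-1/212417)) - 500808*(-1/234321) = 614/(-89079/62497 + 67675/212417) + 166936/78107 = 614/(-14692409468/13275425249) + 166936/78107 = 614*(-13275425249/14692409468) + 166936/78107 = -4075555551443/7346204734 + 166936/78107 = -317103071423083377/573790013158538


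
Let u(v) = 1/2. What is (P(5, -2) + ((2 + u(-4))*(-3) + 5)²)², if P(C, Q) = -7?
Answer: 9/16 ≈ 0.56250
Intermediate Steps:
u(v) = ½
(P(5, -2) + ((2 + u(-4))*(-3) + 5)²)² = (-7 + ((2 + ½)*(-3) + 5)²)² = (-7 + ((5/2)*(-3) + 5)²)² = (-7 + (-15/2 + 5)²)² = (-7 + (-5/2)²)² = (-7 + 25/4)² = (-¾)² = 9/16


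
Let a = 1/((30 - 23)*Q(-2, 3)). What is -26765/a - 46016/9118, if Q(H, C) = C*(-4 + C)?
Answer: 2562431327/4559 ≈ 5.6206e+5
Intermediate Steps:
a = -1/21 (a = 1/((30 - 23)*(3*(-4 + 3))) = 1/(7*(3*(-1))) = 1/(7*(-3)) = 1/(-21) = -1/21 ≈ -0.047619)
-26765/a - 46016/9118 = -26765/(-1/21) - 46016/9118 = -26765*(-21) - 46016*1/9118 = 562065 - 23008/4559 = 2562431327/4559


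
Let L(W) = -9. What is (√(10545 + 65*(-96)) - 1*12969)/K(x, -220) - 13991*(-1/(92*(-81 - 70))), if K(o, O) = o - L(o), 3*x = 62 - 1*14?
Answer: -180515123/347300 + √4305/25 ≈ -517.14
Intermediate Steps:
x = 16 (x = (62 - 1*14)/3 = (62 - 14)/3 = (⅓)*48 = 16)
K(o, O) = 9 + o (K(o, O) = o - 1*(-9) = o + 9 = 9 + o)
(√(10545 + 65*(-96)) - 1*12969)/K(x, -220) - 13991*(-1/(92*(-81 - 70))) = (√(10545 + 65*(-96)) - 1*12969)/(9 + 16) - 13991*(-1/(92*(-81 - 70))) = (√(10545 - 6240) - 12969)/25 - 13991/((-92*(-151))) = (√4305 - 12969)*(1/25) - 13991/13892 = (-12969 + √4305)*(1/25) - 13991*1/13892 = (-12969/25 + √4305/25) - 13991/13892 = -180515123/347300 + √4305/25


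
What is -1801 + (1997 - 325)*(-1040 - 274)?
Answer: -2198809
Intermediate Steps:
-1801 + (1997 - 325)*(-1040 - 274) = -1801 + 1672*(-1314) = -1801 - 2197008 = -2198809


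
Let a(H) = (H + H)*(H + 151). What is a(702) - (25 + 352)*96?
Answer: 1161420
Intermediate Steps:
a(H) = 2*H*(151 + H) (a(H) = (2*H)*(151 + H) = 2*H*(151 + H))
a(702) - (25 + 352)*96 = 2*702*(151 + 702) - (25 + 352)*96 = 2*702*853 - 377*96 = 1197612 - 1*36192 = 1197612 - 36192 = 1161420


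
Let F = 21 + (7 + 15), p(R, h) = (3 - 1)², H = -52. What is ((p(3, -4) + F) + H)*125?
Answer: -625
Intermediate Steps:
p(R, h) = 4 (p(R, h) = 2² = 4)
F = 43 (F = 21 + 22 = 43)
((p(3, -4) + F) + H)*125 = ((4 + 43) - 52)*125 = (47 - 52)*125 = -5*125 = -625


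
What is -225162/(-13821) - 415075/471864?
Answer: 33503030131/2173877448 ≈ 15.412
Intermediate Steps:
-225162/(-13821) - 415075/471864 = -225162*(-1/13821) - 415075*1/471864 = 75054/4607 - 415075/471864 = 33503030131/2173877448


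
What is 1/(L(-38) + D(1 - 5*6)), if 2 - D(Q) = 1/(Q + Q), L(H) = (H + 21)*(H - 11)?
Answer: 58/48431 ≈ 0.0011976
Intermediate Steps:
L(H) = (-11 + H)*(21 + H) (L(H) = (21 + H)*(-11 + H) = (-11 + H)*(21 + H))
D(Q) = 2 - 1/(2*Q) (D(Q) = 2 - 1/(Q + Q) = 2 - 1/(2*Q))
1/(L(-38) + D(1 - 5*6)) = 1/((-231 + (-38)² + 10*(-38)) + (2 - 1/(2*(1 - 5*6)))) = 1/((-231 + 1444 - 380) + (2 - 1/(2*(1 - 30)))) = 1/(833 + (2 - ½/(-29))) = 1/(833 + (2 - ½*(-1/29))) = 1/(833 + (2 + 1/58)) = 1/(833 + 117/58) = 1/(48431/58) = 58/48431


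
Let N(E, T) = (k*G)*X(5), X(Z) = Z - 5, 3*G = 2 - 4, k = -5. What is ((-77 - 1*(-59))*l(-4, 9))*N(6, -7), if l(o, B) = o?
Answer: 0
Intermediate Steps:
G = -⅔ (G = (2 - 4)/3 = (⅓)*(-2) = -⅔ ≈ -0.66667)
X(Z) = -5 + Z
N(E, T) = 0 (N(E, T) = (-5*(-⅔))*(-5 + 5) = (10/3)*0 = 0)
((-77 - 1*(-59))*l(-4, 9))*N(6, -7) = ((-77 - 1*(-59))*(-4))*0 = ((-77 + 59)*(-4))*0 = -18*(-4)*0 = 72*0 = 0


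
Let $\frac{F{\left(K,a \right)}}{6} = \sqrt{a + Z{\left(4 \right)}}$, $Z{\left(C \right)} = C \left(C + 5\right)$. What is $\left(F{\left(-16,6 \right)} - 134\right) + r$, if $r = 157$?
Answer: $23 + 6 \sqrt{42} \approx 61.884$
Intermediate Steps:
$Z{\left(C \right)} = C \left(5 + C\right)$
$F{\left(K,a \right)} = 6 \sqrt{36 + a}$ ($F{\left(K,a \right)} = 6 \sqrt{a + 4 \left(5 + 4\right)} = 6 \sqrt{a + 4 \cdot 9} = 6 \sqrt{a + 36} = 6 \sqrt{36 + a}$)
$\left(F{\left(-16,6 \right)} - 134\right) + r = \left(6 \sqrt{36 + 6} - 134\right) + 157 = \left(6 \sqrt{42} - 134\right) + 157 = \left(-134 + 6 \sqrt{42}\right) + 157 = 23 + 6 \sqrt{42}$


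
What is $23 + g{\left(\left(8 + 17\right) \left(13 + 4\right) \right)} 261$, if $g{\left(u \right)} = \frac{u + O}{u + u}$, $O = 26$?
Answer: $\frac{137261}{850} \approx 161.48$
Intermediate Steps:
$g{\left(u \right)} = \frac{26 + u}{2 u}$ ($g{\left(u \right)} = \frac{u + 26}{u + u} = \frac{26 + u}{2 u}$)
$23 + g{\left(\left(8 + 17\right) \left(13 + 4\right) \right)} 261 = 23 + \frac{26 + \left(8 + 17\right) \left(13 + 4\right)}{2 \left(8 + 17\right) \left(13 + 4\right)} 261 = 23 + \frac{26 + 25 \cdot 17}{2 \cdot 25 \cdot 17} \cdot 261 = 23 + \frac{26 + 425}{2 \cdot 425} \cdot 261 = 23 + \frac{1}{2} \cdot \frac{1}{425} \cdot 451 \cdot 261 = 23 + \frac{451}{850} \cdot 261 = 23 + \frac{117711}{850} = \frac{137261}{850}$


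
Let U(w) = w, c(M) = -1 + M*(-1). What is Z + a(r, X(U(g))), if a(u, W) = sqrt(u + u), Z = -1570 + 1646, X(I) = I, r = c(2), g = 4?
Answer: 76 + I*sqrt(6) ≈ 76.0 + 2.4495*I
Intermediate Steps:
c(M) = -1 - M
r = -3 (r = -1 - 1*2 = -1 - 2 = -3)
Z = 76
a(u, W) = sqrt(2)*sqrt(u) (a(u, W) = sqrt(2*u) = sqrt(2)*sqrt(u))
Z + a(r, X(U(g))) = 76 + sqrt(2)*sqrt(-3) = 76 + sqrt(2)*(I*sqrt(3)) = 76 + I*sqrt(6)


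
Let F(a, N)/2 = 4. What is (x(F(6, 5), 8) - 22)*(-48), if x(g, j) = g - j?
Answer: 1056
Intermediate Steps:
F(a, N) = 8 (F(a, N) = 2*4 = 8)
(x(F(6, 5), 8) - 22)*(-48) = ((8 - 1*8) - 22)*(-48) = ((8 - 8) - 22)*(-48) = (0 - 22)*(-48) = -22*(-48) = 1056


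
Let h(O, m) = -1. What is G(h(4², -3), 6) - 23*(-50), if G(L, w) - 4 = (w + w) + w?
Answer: 1172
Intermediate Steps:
G(L, w) = 4 + 3*w (G(L, w) = 4 + ((w + w) + w) = 4 + (2*w + w) = 4 + 3*w)
G(h(4², -3), 6) - 23*(-50) = (4 + 3*6) - 23*(-50) = (4 + 18) + 1150 = 22 + 1150 = 1172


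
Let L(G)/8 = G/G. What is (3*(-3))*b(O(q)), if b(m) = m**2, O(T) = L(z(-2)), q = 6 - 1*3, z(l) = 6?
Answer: -576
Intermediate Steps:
L(G) = 8 (L(G) = 8*(G/G) = 8*1 = 8)
q = 3 (q = 6 - 3 = 3)
O(T) = 8
(3*(-3))*b(O(q)) = (3*(-3))*8**2 = -9*64 = -576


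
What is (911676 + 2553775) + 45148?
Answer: 3510599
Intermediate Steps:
(911676 + 2553775) + 45148 = 3465451 + 45148 = 3510599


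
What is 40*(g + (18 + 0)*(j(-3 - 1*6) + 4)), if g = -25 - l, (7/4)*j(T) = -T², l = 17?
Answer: -224880/7 ≈ -32126.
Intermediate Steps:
j(T) = -4*T²/7 (j(T) = 4*(-T²)/7 = -4*T²/7)
g = -42 (g = -25 - 1*17 = -25 - 17 = -42)
40*(g + (18 + 0)*(j(-3 - 1*6) + 4)) = 40*(-42 + (18 + 0)*(-4*(-3 - 1*6)²/7 + 4)) = 40*(-42 + 18*(-4*(-3 - 6)²/7 + 4)) = 40*(-42 + 18*(-4/7*(-9)² + 4)) = 40*(-42 + 18*(-4/7*81 + 4)) = 40*(-42 + 18*(-324/7 + 4)) = 40*(-42 + 18*(-296/7)) = 40*(-42 - 5328/7) = 40*(-5622/7) = -224880/7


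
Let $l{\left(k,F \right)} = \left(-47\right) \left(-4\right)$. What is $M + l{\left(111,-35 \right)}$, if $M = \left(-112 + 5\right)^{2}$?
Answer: $11637$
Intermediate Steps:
$l{\left(k,F \right)} = 188$
$M = 11449$ ($M = \left(-107\right)^{2} = 11449$)
$M + l{\left(111,-35 \right)} = 11449 + 188 = 11637$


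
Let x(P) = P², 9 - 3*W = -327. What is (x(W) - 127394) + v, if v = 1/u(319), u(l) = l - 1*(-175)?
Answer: -56735899/494 ≈ -1.1485e+5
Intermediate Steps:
u(l) = 175 + l (u(l) = l + 175 = 175 + l)
W = 112 (W = 3 - ⅓*(-327) = 3 + 109 = 112)
v = 1/494 (v = 1/(175 + 319) = 1/494 ≈ 0.0020243)
(x(W) - 127394) + v = (112² - 127394) + 1/494 = (12544 - 127394) + 1/494 = -114850 + 1/494 = -56735899/494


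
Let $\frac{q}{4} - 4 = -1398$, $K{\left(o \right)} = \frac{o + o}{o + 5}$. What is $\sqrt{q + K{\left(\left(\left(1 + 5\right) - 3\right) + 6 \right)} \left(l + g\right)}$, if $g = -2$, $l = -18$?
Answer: $\frac{2 i \sqrt{68621}}{7} \approx 74.845 i$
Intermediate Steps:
$K{\left(o \right)} = \frac{2 o}{5 + o}$
$q = -5576$ ($q = 16 + 4 \left(-1398\right) = 16 - 5592 = -5576$)
$\sqrt{q + K{\left(\left(\left(1 + 5\right) - 3\right) + 6 \right)} \left(l + g\right)} = \sqrt{-5576 + \frac{2 \left(\left(\left(1 + 5\right) - 3\right) + 6\right)}{5 + \left(\left(\left(1 + 5\right) - 3\right) + 6\right)} \left(-18 - 2\right)} = \sqrt{-5576 + \frac{2 \left(\left(6 - 3\right) + 6\right)}{5 + \left(\left(6 - 3\right) + 6\right)} \left(-20\right)} = \sqrt{-5576 + \frac{2 \left(3 + 6\right)}{5 + \left(3 + 6\right)} \left(-20\right)} = \sqrt{-5576 + 2 \cdot 9 \frac{1}{5 + 9} \left(-20\right)} = \sqrt{-5576 + 2 \cdot 9 \cdot \frac{1}{14} \left(-20\right)} = \sqrt{-5576 + \frac{9}{7} \left(-20\right)} = \sqrt{-5576 - \frac{180}{7}} = \sqrt{- \frac{39212}{7}} = \frac{2 i \sqrt{68621}}{7}$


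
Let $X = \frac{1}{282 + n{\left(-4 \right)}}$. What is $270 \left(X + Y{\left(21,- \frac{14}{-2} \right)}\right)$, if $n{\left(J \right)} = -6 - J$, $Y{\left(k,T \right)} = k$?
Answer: $\frac{158787}{28} \approx 5671.0$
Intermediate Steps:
$X = \frac{1}{280}$ ($X = \frac{1}{282 - 2} = \frac{1}{280} \approx 0.0035714$)
$270 \left(X + Y{\left(21,- \frac{14}{-2} \right)}\right) = 270 \left(\frac{1}{280} + 21\right) = 270 \cdot \frac{5881}{280} = \frac{158787}{28}$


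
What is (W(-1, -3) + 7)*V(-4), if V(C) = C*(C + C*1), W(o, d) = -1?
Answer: 192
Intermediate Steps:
V(C) = 2*C² (V(C) = C*(C + C) = C*(2*C) = 2*C²)
(W(-1, -3) + 7)*V(-4) = (-1 + 7)*(2*(-4)²) = 6*(2*16) = 6*32 = 192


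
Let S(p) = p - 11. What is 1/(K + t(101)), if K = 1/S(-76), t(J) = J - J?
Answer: -87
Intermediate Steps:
S(p) = -11 + p
t(J) = 0
K = -1/87 (K = 1/(-11 - 76) = 1/(-87) = -1/87 ≈ -0.011494)
1/(K + t(101)) = 1/(-1/87 + 0) = 1/(-1/87) = -87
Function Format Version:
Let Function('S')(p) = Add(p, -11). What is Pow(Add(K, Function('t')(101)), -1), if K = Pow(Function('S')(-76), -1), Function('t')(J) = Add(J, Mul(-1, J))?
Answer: -87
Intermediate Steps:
Function('S')(p) = Add(-11, p)
Function('t')(J) = 0
K = Rational(-1, 87) (K = Pow(Add(-11, -76), -1) = Pow(-87, -1) = Rational(-1, 87) ≈ -0.011494)
Pow(Add(K, Function('t')(101)), -1) = Pow(Add(Rational(-1, 87), 0), -1) = Pow(Rational(-1, 87), -1) = -87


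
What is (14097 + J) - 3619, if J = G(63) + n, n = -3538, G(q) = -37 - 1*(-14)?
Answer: 6917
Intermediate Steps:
G(q) = -23 (G(q) = -37 + 14 = -23)
J = -3561 (J = -23 - 3538 = -3561)
(14097 + J) - 3619 = (14097 - 3561) - 3619 = 10536 - 3619 = 6917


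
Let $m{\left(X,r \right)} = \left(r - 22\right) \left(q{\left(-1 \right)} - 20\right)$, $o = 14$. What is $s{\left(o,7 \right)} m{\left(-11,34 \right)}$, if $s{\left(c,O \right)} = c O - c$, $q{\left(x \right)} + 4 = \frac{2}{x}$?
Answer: $-26208$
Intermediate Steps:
$q{\left(x \right)} = -4 + \frac{2}{x}$
$m{\left(X,r \right)} = 572 - 26 r$ ($m{\left(X,r \right)} = \left(r - 22\right) \left(\left(-4 + \frac{2}{-1}\right) - 20\right) = \left(-22 + r\right) \left(\left(-4 + 2 \left(-1\right)\right) - 20\right) = \left(-22 + r\right) \left(\left(-4 - 2\right) - 20\right) = \left(-22 + r\right) \left(-6 - 20\right) = \left(-22 + r\right) \left(-26\right) = 572 - 26 r$)
$s{\left(c,O \right)} = - c + O c$ ($s{\left(c,O \right)} = O c - c = - c + O c$)
$s{\left(o,7 \right)} m{\left(-11,34 \right)} = 14 \left(-1 + 7\right) \left(572 - 884\right) = 14 \cdot 6 \left(572 - 884\right) = 84 \left(-312\right) = -26208$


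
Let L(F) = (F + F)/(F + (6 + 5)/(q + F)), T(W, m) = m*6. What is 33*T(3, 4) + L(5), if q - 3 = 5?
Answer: 30161/38 ≈ 793.71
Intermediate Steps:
q = 8 (q = 3 + 5 = 8)
T(W, m) = 6*m
L(F) = 2*F/(F + 11/(8 + F)) (L(F) = (F + F)/(F + (6 + 5)/(8 + F)) = (2*F)/(F + 11/(8 + F)) = 2*F/(F + 11/(8 + F)))
33*T(3, 4) + L(5) = 33*(6*4) + 2*5*(8 + 5)/(11 + 5² + 8*5) = 33*24 + 2*5*13/(11 + 25 + 40) = 792 + 2*5*13/76 = 792 + 2*5*(1/76)*13 = 792 + 65/38 = 30161/38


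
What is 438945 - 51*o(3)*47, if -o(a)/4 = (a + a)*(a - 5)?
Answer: 323889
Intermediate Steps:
o(a) = -8*a*(-5 + a) (o(a) = -4*(a + a)*(a - 5) = -4*2*a*(-5 + a) = -8*a*(-5 + a))
438945 - 51*o(3)*47 = 438945 - 51*(8*3*(5 - 1*3))*47 = 438945 - 51*(8*3*(5 - 3))*47 = 438945 - 51*(8*3*2)*47 = 438945 - 51*48*47 = 438945 - 2448*47 = 438945 - 1*115056 = 438945 - 115056 = 323889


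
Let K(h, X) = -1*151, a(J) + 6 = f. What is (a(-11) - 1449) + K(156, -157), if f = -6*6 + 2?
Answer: -1640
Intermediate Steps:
f = -34 (f = -36 + 2 = -34)
a(J) = -40 (a(J) = -6 - 34 = -40)
K(h, X) = -151
(a(-11) - 1449) + K(156, -157) = (-40 - 1449) - 151 = -1489 - 151 = -1640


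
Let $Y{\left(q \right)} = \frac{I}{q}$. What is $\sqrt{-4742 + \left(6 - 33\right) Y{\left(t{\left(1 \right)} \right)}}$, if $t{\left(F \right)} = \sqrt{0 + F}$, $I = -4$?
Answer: $i \sqrt{4634} \approx 68.073 i$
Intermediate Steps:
$t{\left(F \right)} = \sqrt{F}$
$Y{\left(q \right)} = - \frac{4}{q}$
$\sqrt{-4742 + \left(6 - 33\right) Y{\left(t{\left(1 \right)} \right)}} = \sqrt{-4742 + \left(6 - 33\right) \left(- \frac{4}{\sqrt{1}}\right)} = \sqrt{-4742 - 27 \left(- \frac{4}{1}\right)} = \sqrt{-4742 - 27 \left(\left(-4\right) 1\right)} = \sqrt{-4742 - -108} = \sqrt{-4742 + 108} = \sqrt{-4634} = i \sqrt{4634}$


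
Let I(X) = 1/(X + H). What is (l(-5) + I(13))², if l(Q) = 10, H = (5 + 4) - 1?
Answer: 44521/441 ≈ 100.95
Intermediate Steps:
H = 8 (H = 9 - 1 = 8)
I(X) = 1/(8 + X) (I(X) = 1/(X + 8) = 1/(8 + X))
(l(-5) + I(13))² = (10 + 1/(8 + 13))² = (10 + 1/21)² = (211/21)² = 44521/441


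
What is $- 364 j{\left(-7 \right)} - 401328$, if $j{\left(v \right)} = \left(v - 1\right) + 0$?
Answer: $-398416$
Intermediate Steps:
$j{\left(v \right)} = -1 + v$ ($j{\left(v \right)} = \left(-1 + v\right) + 0 = -1 + v$)
$- 364 j{\left(-7 \right)} - 401328 = - 364 \left(-1 - 7\right) - 401328 = \left(-364\right) \left(-8\right) - 401328 = 2912 - 401328 = -398416$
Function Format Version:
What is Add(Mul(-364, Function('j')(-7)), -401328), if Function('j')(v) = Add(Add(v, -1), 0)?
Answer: -398416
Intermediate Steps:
Function('j')(v) = Add(-1, v) (Function('j')(v) = Add(Add(-1, v), 0) = Add(-1, v))
Add(Mul(-364, Function('j')(-7)), -401328) = Add(Mul(-364, Add(-1, -7)), -401328) = Add(Mul(-364, -8), -401328) = Add(2912, -401328) = -398416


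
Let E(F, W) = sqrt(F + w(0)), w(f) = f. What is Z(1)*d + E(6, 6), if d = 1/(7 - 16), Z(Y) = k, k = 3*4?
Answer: -4/3 + sqrt(6) ≈ 1.1162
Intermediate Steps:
E(F, W) = sqrt(F) (E(F, W) = sqrt(F + 0) = sqrt(F))
k = 12
Z(Y) = 12
d = -1/9 (d = 1/(-9) = -1/9 ≈ -0.11111)
Z(1)*d + E(6, 6) = 12*(-1/9) + sqrt(6) = -4/3 + sqrt(6)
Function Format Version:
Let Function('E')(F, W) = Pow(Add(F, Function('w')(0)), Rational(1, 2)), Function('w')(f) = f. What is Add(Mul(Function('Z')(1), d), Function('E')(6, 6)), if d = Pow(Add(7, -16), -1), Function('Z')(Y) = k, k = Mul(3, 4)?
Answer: Add(Rational(-4, 3), Pow(6, Rational(1, 2))) ≈ 1.1162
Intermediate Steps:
Function('E')(F, W) = Pow(F, Rational(1, 2)) (Function('E')(F, W) = Pow(Add(F, 0), Rational(1, 2)) = Pow(F, Rational(1, 2)))
k = 12
Function('Z')(Y) = 12
d = Rational(-1, 9) (d = Pow(-9, -1) = Rational(-1, 9) ≈ -0.11111)
Add(Mul(Function('Z')(1), d), Function('E')(6, 6)) = Add(Mul(12, Rational(-1, 9)), Pow(6, Rational(1, 2))) = Add(Rational(-4, 3), Pow(6, Rational(1, 2)))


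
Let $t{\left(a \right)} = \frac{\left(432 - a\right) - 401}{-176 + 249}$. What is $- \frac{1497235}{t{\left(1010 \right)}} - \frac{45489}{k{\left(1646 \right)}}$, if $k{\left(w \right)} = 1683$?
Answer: $\frac{5572856398}{49929} \approx 1.1162 \cdot 10^{5}$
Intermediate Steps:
$t{\left(a \right)} = \frac{31}{73} - \frac{a}{73}$ ($t{\left(a \right)} = \frac{31 - a}{73} = \left(31 - a\right) \frac{1}{73} = \frac{31}{73} - \frac{a}{73}$)
$- \frac{1497235}{t{\left(1010 \right)}} - \frac{45489}{k{\left(1646 \right)}} = - \frac{1497235}{\frac{31}{73} - \frac{1010}{73}} - \frac{45489}{1683} = - \frac{1497235}{\frac{31}{73} - \frac{1010}{73}} - \frac{15163}{561} = - \frac{1497235}{- \frac{979}{73}} - \frac{15163}{561} = \left(-1497235\right) \left(- \frac{73}{979}\right) - \frac{15163}{561} = \frac{109298155}{979} - \frac{15163}{561} = \frac{5572856398}{49929}$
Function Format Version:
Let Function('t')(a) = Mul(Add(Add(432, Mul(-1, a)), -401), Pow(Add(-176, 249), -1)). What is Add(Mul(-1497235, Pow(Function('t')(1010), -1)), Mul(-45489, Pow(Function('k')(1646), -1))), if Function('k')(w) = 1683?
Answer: Rational(5572856398, 49929) ≈ 1.1162e+5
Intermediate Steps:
Function('t')(a) = Add(Rational(31, 73), Mul(Rational(-1, 73), a)) (Function('t')(a) = Mul(Add(31, Mul(-1, a)), Pow(73, -1)) = Mul(Add(31, Mul(-1, a)), Rational(1, 73)) = Add(Rational(31, 73), Mul(Rational(-1, 73), a)))
Add(Mul(-1497235, Pow(Function('t')(1010), -1)), Mul(-45489, Pow(Function('k')(1646), -1))) = Add(Mul(-1497235, Pow(Add(Rational(31, 73), Mul(Rational(-1, 73), 1010)), -1)), Mul(-45489, Pow(1683, -1))) = Add(Mul(-1497235, Pow(Add(Rational(31, 73), Rational(-1010, 73)), -1)), Mul(-45489, Rational(1, 1683))) = Add(Mul(-1497235, Pow(Rational(-979, 73), -1)), Rational(-15163, 561)) = Add(Mul(-1497235, Rational(-73, 979)), Rational(-15163, 561)) = Add(Rational(109298155, 979), Rational(-15163, 561)) = Rational(5572856398, 49929)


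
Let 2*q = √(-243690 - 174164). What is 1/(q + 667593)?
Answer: 1335186/891361036225 - I*√417854/891361036225 ≈ 1.4979e-6 - 7.252e-10*I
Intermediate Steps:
q = I*√417854/2 (q = √(-243690 - 174164)/2 = √(-417854)/2 = (I*√417854)/2 = I*√417854/2 ≈ 323.21*I)
1/(q + 667593) = 1/(I*√417854/2 + 667593) = 1/(667593 + I*√417854/2)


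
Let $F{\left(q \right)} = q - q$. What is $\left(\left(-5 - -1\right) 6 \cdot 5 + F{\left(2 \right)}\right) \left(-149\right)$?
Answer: $17880$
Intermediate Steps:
$F{\left(q \right)} = 0$
$\left(\left(-5 - -1\right) 6 \cdot 5 + F{\left(2 \right)}\right) \left(-149\right) = \left(\left(-5 - -1\right) 6 \cdot 5 + 0\right) \left(-149\right) = \left(\left(-5 + 1\right) 6 \cdot 5 + 0\right) \left(-149\right) = \left(\left(-4\right) 6 \cdot 5 + 0\right) \left(-149\right) = \left(\left(-24\right) 5 + 0\right) \left(-149\right) = \left(-120 + 0\right) \left(-149\right) = \left(-120\right) \left(-149\right) = 17880$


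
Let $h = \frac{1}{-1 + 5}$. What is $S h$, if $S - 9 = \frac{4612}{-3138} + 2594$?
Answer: $\frac{4081801}{6276} \approx 650.38$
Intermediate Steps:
$S = \frac{4081801}{1569}$ ($S = 9 + \left(\frac{4612}{-3138} + 2594\right) = 9 + \left(4612 \left(- \frac{1}{3138}\right) + 2594\right) = 9 + \left(- \frac{2306}{1569} + 2594\right) = 9 + \frac{4067680}{1569} = \frac{4081801}{1569} \approx 2601.5$)
$h = \frac{1}{4} \approx 0.25$
$S h = \frac{4081801}{1569} \cdot \frac{1}{4} = \frac{4081801}{6276}$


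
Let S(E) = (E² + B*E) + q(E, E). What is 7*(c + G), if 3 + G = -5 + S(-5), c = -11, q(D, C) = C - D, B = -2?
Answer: 112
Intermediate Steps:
S(E) = E² - 2*E (S(E) = (E² - 2*E) + (E - E) = (E² - 2*E) + 0 = E² - 2*E)
G = 27 (G = -3 + (-5 - 5*(-2 - 5)) = -3 + (-5 - 5*(-7)) = -3 + (-5 + 35) = -3 + 30 = 27)
7*(c + G) = 7*(-11 + 27) = 7*16 = 112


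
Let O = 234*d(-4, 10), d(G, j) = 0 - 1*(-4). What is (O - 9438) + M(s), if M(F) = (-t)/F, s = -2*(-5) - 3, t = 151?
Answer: -59665/7 ≈ -8523.6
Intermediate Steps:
d(G, j) = 4 (d(G, j) = 0 + 4 = 4)
O = 936 (O = 234*4 = 936)
s = 7 (s = 10 - 3 = 7)
M(F) = -151/F (M(F) = (-1*151)/F = -151/F)
(O - 9438) + M(s) = (936 - 9438) - 151/7 = -8502 - 151*⅐ = -8502 - 151/7 = -59665/7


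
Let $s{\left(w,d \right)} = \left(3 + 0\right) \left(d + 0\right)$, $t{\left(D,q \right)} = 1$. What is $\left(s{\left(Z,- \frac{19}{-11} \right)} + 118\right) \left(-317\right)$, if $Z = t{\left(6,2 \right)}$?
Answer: $- \frac{429535}{11} \approx -39049.0$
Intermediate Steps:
$Z = 1$
$s{\left(w,d \right)} = 3 d$
$\left(s{\left(Z,- \frac{19}{-11} \right)} + 118\right) \left(-317\right) = \left(3 \left(- \frac{19}{-11}\right) + 118\right) \left(-317\right) = \left(3 \left(\left(-19\right) \left(- \frac{1}{11}\right)\right) + 118\right) \left(-317\right) = \left(3 \cdot \frac{19}{11} + 118\right) \left(-317\right) = \left(\frac{57}{11} + 118\right) \left(-317\right) = \frac{1355}{11} \left(-317\right) = - \frac{429535}{11}$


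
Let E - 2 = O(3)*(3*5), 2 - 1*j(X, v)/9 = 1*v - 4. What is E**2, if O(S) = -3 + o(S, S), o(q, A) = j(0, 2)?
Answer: 247009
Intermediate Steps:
j(X, v) = 54 - 9*v (j(X, v) = 18 - 9*(1*v - 4) = 18 - 9*(v - 4) = 18 - 9*(-4 + v) = 18 + (36 - 9*v) = 54 - 9*v)
o(q, A) = 36 (o(q, A) = 54 - 9*2 = 54 - 18 = 36)
O(S) = 33 (O(S) = -3 + 36 = 33)
E = 497 (E = 2 + 33*(3*5) = 2 + 33*15 = 2 + 495 = 497)
E**2 = 497**2 = 247009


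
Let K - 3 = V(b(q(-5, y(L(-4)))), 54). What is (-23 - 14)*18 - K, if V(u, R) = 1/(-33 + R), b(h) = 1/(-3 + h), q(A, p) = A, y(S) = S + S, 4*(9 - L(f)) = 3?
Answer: -14050/21 ≈ -669.05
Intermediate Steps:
L(f) = 33/4 (L(f) = 9 - ¼*3 = 9 - ¾ = 33/4)
y(S) = 2*S
K = 64/21 (K = 3 + 1/(-33 + 54) = 3 + 1/21 = 64/21 ≈ 3.0476)
(-23 - 14)*18 - K = (-23 - 14)*18 - 1*64/21 = -37*18 - 64/21 = -666 - 64/21 = -14050/21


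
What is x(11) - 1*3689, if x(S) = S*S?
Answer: -3568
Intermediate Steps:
x(S) = S**2
x(11) - 1*3689 = 11**2 - 1*3689 = 121 - 3689 = -3568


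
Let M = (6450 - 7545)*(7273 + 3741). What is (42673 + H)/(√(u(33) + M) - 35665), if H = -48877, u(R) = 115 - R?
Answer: 6705020/38910681 + 376*I*√3015062/38910681 ≈ 0.17232 + 0.016779*I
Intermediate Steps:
M = -12060330 (M = -1095*11014 = -12060330)
(42673 + H)/(√(u(33) + M) - 35665) = (42673 - 48877)/(√((115 - 1*33) - 12060330) - 35665) = -6204/(√((115 - 33) - 12060330) - 35665) = -6204/(√(82 - 12060330) - 35665) = -6204/(√(-12060248) - 35665) = -6204/(2*I*√3015062 - 35665) = -6204/(-35665 + 2*I*√3015062)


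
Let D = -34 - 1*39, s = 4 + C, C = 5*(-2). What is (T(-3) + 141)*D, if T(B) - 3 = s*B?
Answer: -11826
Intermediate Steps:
C = -10
s = -6 (s = 4 - 10 = -6)
D = -73 (D = -34 - 39 = -73)
T(B) = 3 - 6*B
(T(-3) + 141)*D = ((3 - 6*(-3)) + 141)*(-73) = ((3 + 18) + 141)*(-73) = (21 + 141)*(-73) = 162*(-73) = -11826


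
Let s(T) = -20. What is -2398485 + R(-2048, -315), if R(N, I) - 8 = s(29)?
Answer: -2398497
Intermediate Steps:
R(N, I) = -12 (R(N, I) = 8 - 20 = -12)
-2398485 + R(-2048, -315) = -2398485 - 12 = -2398497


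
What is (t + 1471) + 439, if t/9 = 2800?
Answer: 27110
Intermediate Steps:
t = 25200 (t = 9*2800 = 25200)
(t + 1471) + 439 = (25200 + 1471) + 439 = 26671 + 439 = 27110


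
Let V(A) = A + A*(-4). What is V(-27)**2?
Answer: 6561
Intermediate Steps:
V(A) = -3*A (V(A) = A - 4*A = -3*A)
V(-27)**2 = (-3*(-27))**2 = 81**2 = 6561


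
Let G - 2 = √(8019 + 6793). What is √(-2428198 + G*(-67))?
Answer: √(-2428332 - 3082*√7) ≈ 1560.9*I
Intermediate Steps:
G = 2 + 46*√7 (G = 2 + √(8019 + 6793) = 2 + √14812 = 2 + 46*√7 ≈ 123.70)
√(-2428198 + G*(-67)) = √(-2428198 + (2 + 46*√7)*(-67)) = √(-2428198 + (-134 - 3082*√7)) = √(-2428332 - 3082*√7)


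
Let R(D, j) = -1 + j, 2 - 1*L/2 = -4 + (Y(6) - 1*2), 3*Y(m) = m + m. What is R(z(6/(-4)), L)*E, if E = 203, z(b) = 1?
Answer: 1421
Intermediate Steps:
Y(m) = 2*m/3 (Y(m) = (m + m)/3 = (2*m)/3 = 2*m/3)
L = 8 (L = 4 - 2*(-4 + ((2/3)*6 - 1*2)) = 4 - 2*(-4 + (4 - 2)) = 4 - 2*(-4 + 2) = 4 - 2*(-2) = 4 + 4 = 8)
R(z(6/(-4)), L)*E = (-1 + 8)*203 = 7*203 = 1421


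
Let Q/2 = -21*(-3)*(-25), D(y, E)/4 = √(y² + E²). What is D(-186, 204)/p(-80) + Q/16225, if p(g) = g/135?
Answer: -126/649 - 81*√2117/2 ≈ -1863.6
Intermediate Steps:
p(g) = g/135 (p(g) = g*(1/135) = g/135)
D(y, E) = 4*√(E² + y²) (D(y, E) = 4*√(y² + E²) = 4*√(E² + y²))
Q = -3150 (Q = 2*(-21*(-3)*(-25)) = 2*(63*(-25)) = 2*(-1575) = -3150)
D(-186, 204)/p(-80) + Q/16225 = (4*√(204² + (-186)²))/(((1/135)*(-80))) - 3150/16225 = (4*√(41616 + 34596))/(-16/27) - 3150*1/16225 = (4*√76212)*(-27/16) - 126/649 = (4*(6*√2117))*(-27/16) - 126/649 = (24*√2117)*(-27/16) - 126/649 = -81*√2117/2 - 126/649 = -126/649 - 81*√2117/2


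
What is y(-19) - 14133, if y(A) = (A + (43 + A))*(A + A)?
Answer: -14323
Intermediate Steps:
y(A) = 2*A*(43 + 2*A) (y(A) = (43 + 2*A)*(2*A) = 2*A*(43 + 2*A))
y(-19) - 14133 = 2*(-19)*(43 + 2*(-19)) - 14133 = 2*(-19)*(43 - 38) - 14133 = 2*(-19)*5 - 14133 = -190 - 14133 = -14323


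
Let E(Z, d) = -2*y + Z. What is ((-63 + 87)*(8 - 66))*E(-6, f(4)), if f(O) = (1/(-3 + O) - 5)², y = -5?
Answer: -5568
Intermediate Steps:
f(O) = (-5 + 1/(-3 + O))²
E(Z, d) = 10 + Z (E(Z, d) = -2*(-5) + Z = 10 + Z)
((-63 + 87)*(8 - 66))*E(-6, f(4)) = ((-63 + 87)*(8 - 66))*(10 - 6) = (24*(-58))*4 = -1392*4 = -5568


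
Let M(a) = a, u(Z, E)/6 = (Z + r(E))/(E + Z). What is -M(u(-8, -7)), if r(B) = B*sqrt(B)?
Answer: -16/5 - 14*I*sqrt(7)/5 ≈ -3.2 - 7.4081*I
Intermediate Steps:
r(B) = B**(3/2)
u(Z, E) = 6*(Z + E**(3/2))/(E + Z) (u(Z, E) = 6*((Z + E**(3/2))/(E + Z)) = 6*(Z + E**(3/2))/(E + Z))
-M(u(-8, -7)) = -6*(-8 + (-7)**(3/2))/(-7 - 8) = -6*(-8 - 7*I*sqrt(7))/(-15) = -6*(-1)*(-8 - 7*I*sqrt(7))/15 = -(16/5 + 14*I*sqrt(7)/5) = -16/5 - 14*I*sqrt(7)/5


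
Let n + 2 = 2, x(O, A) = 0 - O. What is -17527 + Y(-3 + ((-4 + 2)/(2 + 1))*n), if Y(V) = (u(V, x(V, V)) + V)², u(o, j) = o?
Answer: -17491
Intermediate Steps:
x(O, A) = -O
n = 0 (n = -2 + 2 = 0)
Y(V) = 4*V² (Y(V) = (V + V)² = (2*V)² = 4*V²)
-17527 + Y(-3 + ((-4 + 2)/(2 + 1))*n) = -17527 + 4*(-3 + ((-4 + 2)/(2 + 1))*0)² = -17527 + 4*(-3 - 2/3*0)² = -17527 + 4*(-3 - 2*⅓*0)² = -17527 + 4*(-3 - ⅔*0)² = -17527 + 4*(-3 + 0)² = -17527 + 4*(-3)² = -17527 + 4*9 = -17527 + 36 = -17491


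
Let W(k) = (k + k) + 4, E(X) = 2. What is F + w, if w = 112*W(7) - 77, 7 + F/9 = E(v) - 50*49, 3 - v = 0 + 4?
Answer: -20156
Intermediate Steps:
v = -1 (v = 3 - (0 + 4) = 3 - 1*4 = 3 - 4 = -1)
W(k) = 4 + 2*k (W(k) = 2*k + 4 = 4 + 2*k)
F = -22095 (F = -63 + 9*(2 - 50*49) = -63 + 9*(2 - 2450) = -63 + 9*(-2448) = -63 - 22032 = -22095)
w = 1939 (w = 112*(4 + 2*7) - 77 = 112*(4 + 14) - 77 = 112*18 - 77 = 2016 - 77 = 1939)
F + w = -22095 + 1939 = -20156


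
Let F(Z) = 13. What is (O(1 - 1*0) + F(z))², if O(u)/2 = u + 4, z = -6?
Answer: 529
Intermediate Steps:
O(u) = 8 + 2*u (O(u) = 2*(u + 4) = 2*(4 + u) = 8 + 2*u)
(O(1 - 1*0) + F(z))² = ((8 + 2*(1 - 1*0)) + 13)² = ((8 + 2*(1 + 0)) + 13)² = ((8 + 2*1) + 13)² = ((8 + 2) + 13)² = (10 + 13)² = 23² = 529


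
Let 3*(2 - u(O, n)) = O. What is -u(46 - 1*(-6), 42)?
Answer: 46/3 ≈ 15.333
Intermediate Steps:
u(O, n) = 2 - O/3
-u(46 - 1*(-6), 42) = -(2 - (46 - 1*(-6))/3) = -(2 - (46 + 6)/3) = -(2 - ⅓*52) = -(2 - 52/3) = -1*(-46/3) = 46/3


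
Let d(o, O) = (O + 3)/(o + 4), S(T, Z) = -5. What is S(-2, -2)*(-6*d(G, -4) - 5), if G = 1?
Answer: 19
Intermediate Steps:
d(o, O) = (3 + O)/(4 + o)
S(-2, -2)*(-6*d(G, -4) - 5) = -5*(-6*(3 - 4)/(4 + 1) - 5) = -5*(-6*(-1)/5 - 5) = -5*(-6*(-⅕) - 5) = -5*(6/5 - 5) = -5*(-19/5) = 19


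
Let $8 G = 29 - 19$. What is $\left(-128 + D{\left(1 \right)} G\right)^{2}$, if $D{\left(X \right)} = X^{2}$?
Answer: $\frac{257049}{16} \approx 16066.0$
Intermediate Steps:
$G = \frac{5}{4}$ ($G = \frac{29 - 19}{8} = \frac{1}{8} \cdot 10 = \frac{5}{4} \approx 1.25$)
$\left(-128 + D{\left(1 \right)} G\right)^{2} = \left(-128 + 1^{2} \cdot \frac{5}{4}\right)^{2} = \left(-128 + 1 \cdot \frac{5}{4}\right)^{2} = \left(-128 + \frac{5}{4}\right)^{2} = \left(- \frac{507}{4}\right)^{2} = \frac{257049}{16}$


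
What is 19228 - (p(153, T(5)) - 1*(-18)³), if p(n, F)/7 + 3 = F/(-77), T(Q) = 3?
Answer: 147590/11 ≈ 13417.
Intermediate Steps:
p(n, F) = -21 - F/11 (p(n, F) = -21 + 7*(F/(-77)) = -21 + 7*(F*(-1/77)) = -21 + 7*(-F/77) = -21 - F/11)
19228 - (p(153, T(5)) - 1*(-18)³) = 19228 - ((-21 - 1/11*3) - 1*(-18)³) = 19228 - ((-21 - 3/11) - 1*(-5832)) = 19228 - (-234/11 + 5832) = 19228 - 1*63918/11 = 19228 - 63918/11 = 147590/11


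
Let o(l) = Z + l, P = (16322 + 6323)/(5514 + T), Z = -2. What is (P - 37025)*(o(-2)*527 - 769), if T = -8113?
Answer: 276913033740/2599 ≈ 1.0655e+8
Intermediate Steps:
P = -22645/2599 (P = (16322 + 6323)/(5514 - 8113) = 22645/(-2599) = 22645*(-1/2599) = -22645/2599 ≈ -8.7130)
o(l) = -2 + l
(P - 37025)*(o(-2)*527 - 769) = (-22645/2599 - 37025)*((-2 - 2)*527 - 769) = -96250620*(-4*527 - 769)/2599 = -96250620*(-2108 - 769)/2599 = -96250620/2599*(-2877) = 276913033740/2599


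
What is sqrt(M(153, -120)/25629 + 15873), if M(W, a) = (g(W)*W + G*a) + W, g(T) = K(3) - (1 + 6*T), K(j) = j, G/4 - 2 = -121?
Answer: sqrt(1158220761802)/8543 ≈ 125.98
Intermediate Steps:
G = -476 (G = 8 + 4*(-121) = 8 - 484 = -476)
g(T) = 2 - 6*T (g(T) = 3 - (1 + 6*T) = 3 + (-1 - 6*T) = 2 - 6*T)
M(W, a) = W - 476*a + W*(2 - 6*W) (M(W, a) = ((2 - 6*W)*W - 476*a) + W = (W*(2 - 6*W) - 476*a) + W = (-476*a + W*(2 - 6*W)) + W = W - 476*a + W*(2 - 6*W))
sqrt(M(153, -120)/25629 + 15873) = sqrt((-476*(-120) - 6*153**2 + 3*153)/25629 + 15873) = sqrt((57120 - 6*23409 + 459)*(1/25629) + 15873) = sqrt((57120 - 140454 + 459)*(1/25629) + 15873) = sqrt(-82875*1/25629 + 15873) = sqrt(-27625/8543 + 15873) = sqrt(135575414/8543) = sqrt(1158220761802)/8543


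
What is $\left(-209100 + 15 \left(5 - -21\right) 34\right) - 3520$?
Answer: $-199360$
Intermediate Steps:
$\left(-209100 + 15 \left(5 - -21\right) 34\right) - 3520 = \left(-209100 + 15 \left(5 + 21\right) 34\right) - 3520 = \left(-209100 + 15 \cdot 26 \cdot 34\right) - 3520 = \left(-209100 + 390 \cdot 34\right) - 3520 = \left(-209100 + 13260\right) - 3520 = -195840 - 3520 = -199360$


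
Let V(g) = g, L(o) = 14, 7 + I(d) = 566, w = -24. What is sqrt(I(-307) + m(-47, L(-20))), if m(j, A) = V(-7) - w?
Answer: 24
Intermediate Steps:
I(d) = 559 (I(d) = -7 + 566 = 559)
m(j, A) = 17 (m(j, A) = -7 - 1*(-24) = -7 + 24 = 17)
sqrt(I(-307) + m(-47, L(-20))) = sqrt(559 + 17) = sqrt(576) = 24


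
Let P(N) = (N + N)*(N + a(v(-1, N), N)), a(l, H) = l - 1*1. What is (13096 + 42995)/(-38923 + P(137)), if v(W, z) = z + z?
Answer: 56091/73417 ≈ 0.76401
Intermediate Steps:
v(W, z) = 2*z
a(l, H) = -1 + l (a(l, H) = l - 1 = -1 + l)
P(N) = 2*N*(-1 + 3*N) (P(N) = (N + N)*(N + (-1 + 2*N)) = (2*N)*(-1 + 3*N) = 2*N*(-1 + 3*N))
(13096 + 42995)/(-38923 + P(137)) = (13096 + 42995)/(-38923 + 2*137*(-1 + 3*137)) = 56091/(-38923 + 2*137*(-1 + 411)) = 56091/(-38923 + 2*137*410) = 56091/(-38923 + 112340) = 56091/73417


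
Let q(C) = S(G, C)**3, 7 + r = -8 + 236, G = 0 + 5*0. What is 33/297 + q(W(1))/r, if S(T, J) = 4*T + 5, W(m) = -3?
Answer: 1346/1989 ≈ 0.67672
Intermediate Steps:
G = 0 (G = 0 + 0 = 0)
S(T, J) = 5 + 4*T
r = 221 (r = -7 + (-8 + 236) = -7 + 228 = 221)
q(C) = 125 (q(C) = (5 + 4*0)**3 = (5 + 0)**3 = 5**3 = 125)
33/297 + q(W(1))/r = 33/297 + 125/221 = 33*(1/297) + 125*(1/221) = 1/9 + 125/221 = 1346/1989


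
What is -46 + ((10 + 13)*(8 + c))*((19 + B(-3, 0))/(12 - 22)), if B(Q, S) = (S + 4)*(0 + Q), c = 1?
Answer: -1909/10 ≈ -190.90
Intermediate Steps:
B(Q, S) = Q*(4 + S) (B(Q, S) = (4 + S)*Q = Q*(4 + S))
-46 + ((10 + 13)*(8 + c))*((19 + B(-3, 0))/(12 - 22)) = -46 + ((10 + 13)*(8 + 1))*((19 - 3*(4 + 0))/(12 - 22)) = -46 + (23*9)*((19 - 3*4)/(-10)) = -46 + 207*((19 - 12)*(-⅒)) = -46 + 207*(7*(-⅒)) = -46 + 207*(-7/10) = -46 - 1449/10 = -1909/10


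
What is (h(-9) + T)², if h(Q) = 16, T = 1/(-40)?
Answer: 408321/1600 ≈ 255.20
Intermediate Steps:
T = -1/40 ≈ -0.025000
(h(-9) + T)² = (16 - 1/40)² = (639/40)² = 408321/1600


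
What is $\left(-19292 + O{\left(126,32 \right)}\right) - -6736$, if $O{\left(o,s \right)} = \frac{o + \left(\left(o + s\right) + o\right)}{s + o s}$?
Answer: $- \frac{25513587}{2032} \approx -12556.0$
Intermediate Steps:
$O{\left(o,s \right)} = \frac{s + 3 o}{s + o s}$ ($O{\left(o,s \right)} = \frac{o + \left(s + 2 o\right)}{s + o s} = \frac{s + 3 o}{s + o s}$)
$\left(-19292 + O{\left(126,32 \right)}\right) - -6736 = \left(-19292 + \frac{32 + 3 \cdot 126}{32 \left(1 + 126\right)}\right) - -6736 = \left(-19292 + \frac{32 + 378}{32 \cdot 127}\right) + 6736 = \left(-19292 + \frac{1}{32} \cdot \frac{1}{127} \cdot 410\right) + 6736 = \left(-19292 + \frac{205}{2032}\right) + 6736 = - \frac{39201139}{2032} + 6736 = - \frac{25513587}{2032}$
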